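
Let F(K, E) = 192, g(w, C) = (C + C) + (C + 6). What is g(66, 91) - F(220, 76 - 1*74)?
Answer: 87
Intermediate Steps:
g(w, C) = 6 + 3*C (g(w, C) = 2*C + (6 + C) = 6 + 3*C)
g(66, 91) - F(220, 76 - 1*74) = (6 + 3*91) - 1*192 = (6 + 273) - 192 = 279 - 192 = 87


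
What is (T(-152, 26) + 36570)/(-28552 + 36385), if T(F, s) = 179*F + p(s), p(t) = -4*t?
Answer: 3086/2611 ≈ 1.1819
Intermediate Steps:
T(F, s) = -4*s + 179*F (T(F, s) = 179*F - 4*s = -4*s + 179*F)
(T(-152, 26) + 36570)/(-28552 + 36385) = ((-4*26 + 179*(-152)) + 36570)/(-28552 + 36385) = ((-104 - 27208) + 36570)/7833 = (-27312 + 36570)*(1/7833) = 9258*(1/7833) = 3086/2611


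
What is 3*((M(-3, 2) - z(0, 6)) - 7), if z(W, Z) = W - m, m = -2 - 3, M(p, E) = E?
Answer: -30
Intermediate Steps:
m = -5
z(W, Z) = 5 + W (z(W, Z) = W - 1*(-5) = W + 5 = 5 + W)
3*((M(-3, 2) - z(0, 6)) - 7) = 3*((2 - (5 + 0)) - 7) = 3*((2 - 1*5) - 7) = 3*((2 - 5) - 7) = 3*(-3 - 7) = 3*(-10) = -30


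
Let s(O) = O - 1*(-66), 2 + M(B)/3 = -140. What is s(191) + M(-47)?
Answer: -169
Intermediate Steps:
M(B) = -426 (M(B) = -6 + 3*(-140) = -6 - 420 = -426)
s(O) = 66 + O (s(O) = O + 66 = 66 + O)
s(191) + M(-47) = (66 + 191) - 426 = 257 - 426 = -169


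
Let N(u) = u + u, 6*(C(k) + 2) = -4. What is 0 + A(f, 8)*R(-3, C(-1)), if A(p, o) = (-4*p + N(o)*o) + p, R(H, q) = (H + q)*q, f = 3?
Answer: 16184/9 ≈ 1798.2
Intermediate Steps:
C(k) = -8/3 (C(k) = -2 + (⅙)*(-4) = -2 - ⅔ = -8/3)
R(H, q) = q*(H + q)
N(u) = 2*u
A(p, o) = -3*p + 2*o² (A(p, o) = (-4*p + (2*o)*o) + p = (-4*p + 2*o²) + p = -3*p + 2*o²)
0 + A(f, 8)*R(-3, C(-1)) = 0 + (-3*3 + 2*8²)*(-8*(-3 - 8/3)/3) = 0 + (-9 + 2*64)*(-8/3*(-17/3)) = 0 + (-9 + 128)*(136/9) = 0 + 119*(136/9) = 0 + 16184/9 = 16184/9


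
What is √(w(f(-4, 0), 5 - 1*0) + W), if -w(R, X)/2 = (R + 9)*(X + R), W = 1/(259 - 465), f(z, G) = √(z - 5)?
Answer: √(-3055598 - 3564624*I)/206 ≈ 4.395 - 9.5562*I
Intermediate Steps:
f(z, G) = √(-5 + z)
W = -1/206 (W = 1/(-206) = -1/206 ≈ -0.0048544)
w(R, X) = -2*(9 + R)*(R + X) (w(R, X) = -2*(R + 9)*(X + R) = -2*(9 + R)*(R + X))
√(w(f(-4, 0), 5 - 1*0) + W) = √((-18*√(-5 - 4) - 18*(5 - 1*0) - 2*(√(-5 - 4))² - 2*√(-5 - 4)*(5 - 1*0)) - 1/206) = √((-54*I - 18*(5 + 0) - 2*(√(-9))² - 2*√(-9)*(5 + 0)) - 1/206) = √((-54*I - 18*5 - 2*(3*I)² - 2*3*I*5) - 1/206) = √((-54*I - 90 - 2*(-9) - 30*I) - 1/206) = √((-54*I - 90 + 18 - 30*I) - 1/206) = √((-72 - 84*I) - 1/206) = √(-14833/206 - 84*I)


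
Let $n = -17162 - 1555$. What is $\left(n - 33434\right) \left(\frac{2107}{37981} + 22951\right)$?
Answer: $- \frac{45460237285738}{37981} \approx -1.1969 \cdot 10^{9}$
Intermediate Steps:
$n = -18717$
$\left(n - 33434\right) \left(\frac{2107}{37981} + 22951\right) = \left(-18717 - 33434\right) \left(\frac{2107}{37981} + 22951\right) = - 52151 \left(2107 \cdot \frac{1}{37981} + 22951\right) = - 52151 \left(\frac{2107}{37981} + 22951\right) = \left(-52151\right) \frac{871704038}{37981} = - \frac{45460237285738}{37981}$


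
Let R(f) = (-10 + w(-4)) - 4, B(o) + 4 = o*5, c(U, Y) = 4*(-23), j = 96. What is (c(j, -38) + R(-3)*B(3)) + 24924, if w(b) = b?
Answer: 24634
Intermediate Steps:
c(U, Y) = -92
B(o) = -4 + 5*o (B(o) = -4 + o*5 = -4 + 5*o)
R(f) = -18 (R(f) = (-10 - 4) - 4 = -14 - 4 = -18)
(c(j, -38) + R(-3)*B(3)) + 24924 = (-92 - 18*(-4 + 5*3)) + 24924 = (-92 - 18*(-4 + 15)) + 24924 = (-92 - 18*11) + 24924 = (-92 - 198) + 24924 = -290 + 24924 = 24634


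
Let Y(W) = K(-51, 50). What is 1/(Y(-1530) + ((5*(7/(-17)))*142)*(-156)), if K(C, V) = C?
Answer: 17/774453 ≈ 2.1951e-5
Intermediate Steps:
Y(W) = -51
1/(Y(-1530) + ((5*(7/(-17)))*142)*(-156)) = 1/(-51 + ((5*(7/(-17)))*142)*(-156)) = 1/(-51 + ((5*(7*(-1/17)))*142)*(-156)) = 1/(-51 + ((5*(-7/17))*142)*(-156)) = 1/(-51 - 35/17*142*(-156)) = 1/(-51 - 4970/17*(-156)) = 1/(-51 + 775320/17) = 1/(774453/17) = 17/774453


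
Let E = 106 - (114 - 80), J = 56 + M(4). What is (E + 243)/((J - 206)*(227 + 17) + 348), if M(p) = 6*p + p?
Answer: -63/5884 ≈ -0.010707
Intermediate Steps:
M(p) = 7*p
J = 84 (J = 56 + 7*4 = 56 + 28 = 84)
E = 72 (E = 106 - 1*34 = 106 - 34 = 72)
(E + 243)/((J - 206)*(227 + 17) + 348) = (72 + 243)/((84 - 206)*(227 + 17) + 348) = 315/(-122*244 + 348) = 315/(-29768 + 348) = 315/(-29420) = 315*(-1/29420) = -63/5884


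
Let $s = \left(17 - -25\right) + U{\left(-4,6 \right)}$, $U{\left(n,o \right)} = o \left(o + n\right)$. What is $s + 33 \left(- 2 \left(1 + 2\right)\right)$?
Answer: $-144$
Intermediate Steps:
$U{\left(n,o \right)} = o \left(n + o\right)$
$s = 54$ ($s = \left(17 - -25\right) + 6 \left(-4 + 6\right) = \left(17 + 25\right) + 6 \cdot 2 = 42 + 12 = 54$)
$s + 33 \left(- 2 \left(1 + 2\right)\right) = 54 + 33 \left(- 2 \left(1 + 2\right)\right) = 54 + 33 \left(\left(-2\right) 3\right) = 54 + 33 \left(-6\right) = 54 - 198 = -144$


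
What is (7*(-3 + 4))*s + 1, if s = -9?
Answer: -62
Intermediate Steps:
(7*(-3 + 4))*s + 1 = (7*(-3 + 4))*(-9) + 1 = (7*1)*(-9) + 1 = 7*(-9) + 1 = -63 + 1 = -62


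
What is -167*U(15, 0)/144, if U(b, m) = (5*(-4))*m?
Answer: 0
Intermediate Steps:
U(b, m) = -20*m
-167*U(15, 0)/144 = -(-3340)*0/144 = -167*0*(1/144) = 0*(1/144) = 0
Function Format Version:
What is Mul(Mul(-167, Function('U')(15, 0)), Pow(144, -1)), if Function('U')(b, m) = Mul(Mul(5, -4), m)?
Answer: 0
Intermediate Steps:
Function('U')(b, m) = Mul(-20, m)
Mul(Mul(-167, Function('U')(15, 0)), Pow(144, -1)) = Mul(Mul(-167, Mul(-20, 0)), Pow(144, -1)) = Mul(Mul(-167, 0), Rational(1, 144)) = Mul(0, Rational(1, 144)) = 0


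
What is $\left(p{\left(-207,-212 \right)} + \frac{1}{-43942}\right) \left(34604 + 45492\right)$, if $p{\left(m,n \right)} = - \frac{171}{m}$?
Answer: $\frac{33435074000}{505333} \approx 66165.0$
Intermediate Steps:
$\left(p{\left(-207,-212 \right)} + \frac{1}{-43942}\right) \left(34604 + 45492\right) = \left(- \frac{171}{-207} + \frac{1}{-43942}\right) \left(34604 + 45492\right) = \left(\left(-171\right) \left(- \frac{1}{207}\right) - \frac{1}{43942}\right) 80096 = \left(\frac{19}{23} - \frac{1}{43942}\right) 80096 = \frac{834875}{1010666} \cdot 80096 = \frac{33435074000}{505333}$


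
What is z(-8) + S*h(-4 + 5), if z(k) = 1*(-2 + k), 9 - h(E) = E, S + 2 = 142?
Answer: 1110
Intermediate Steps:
S = 140 (S = -2 + 142 = 140)
h(E) = 9 - E
z(k) = -2 + k
z(-8) + S*h(-4 + 5) = (-2 - 8) + 140*(9 - (-4 + 5)) = -10 + 140*(9 - 1*1) = -10 + 140*(9 - 1) = -10 + 140*8 = -10 + 1120 = 1110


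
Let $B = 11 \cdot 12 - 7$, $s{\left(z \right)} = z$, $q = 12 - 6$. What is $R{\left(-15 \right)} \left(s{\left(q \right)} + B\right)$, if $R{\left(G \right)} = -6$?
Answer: $-786$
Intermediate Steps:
$q = 6$
$B = 125$ ($B = 132 - 7 = 125$)
$R{\left(-15 \right)} \left(s{\left(q \right)} + B\right) = - 6 \left(6 + 125\right) = \left(-6\right) 131 = -786$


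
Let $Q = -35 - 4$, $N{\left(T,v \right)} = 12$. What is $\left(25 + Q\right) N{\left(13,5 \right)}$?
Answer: $-168$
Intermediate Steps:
$Q = -39$ ($Q = -35 - 4 = -39$)
$\left(25 + Q\right) N{\left(13,5 \right)} = \left(25 - 39\right) 12 = \left(-14\right) 12 = -168$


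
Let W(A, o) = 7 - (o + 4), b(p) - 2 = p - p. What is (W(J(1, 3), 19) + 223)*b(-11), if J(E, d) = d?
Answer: 414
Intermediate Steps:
b(p) = 2 (b(p) = 2 + (p - p) = 2 + 0 = 2)
W(A, o) = 3 - o (W(A, o) = 7 - (4 + o) = 7 + (-4 - o) = 3 - o)
(W(J(1, 3), 19) + 223)*b(-11) = ((3 - 1*19) + 223)*2 = ((3 - 19) + 223)*2 = (-16 + 223)*2 = 207*2 = 414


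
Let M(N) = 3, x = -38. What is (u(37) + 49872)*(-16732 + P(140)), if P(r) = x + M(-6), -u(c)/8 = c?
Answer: -831240792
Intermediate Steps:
u(c) = -8*c
P(r) = -35 (P(r) = -38 + 3 = -35)
(u(37) + 49872)*(-16732 + P(140)) = (-8*37 + 49872)*(-16732 - 35) = (-296 + 49872)*(-16767) = 49576*(-16767) = -831240792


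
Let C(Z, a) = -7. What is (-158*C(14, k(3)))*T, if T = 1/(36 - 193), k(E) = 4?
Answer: -1106/157 ≈ -7.0446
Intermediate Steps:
T = -1/157 (T = 1/(-157) = -1/157 ≈ -0.0063694)
(-158*C(14, k(3)))*T = -158*(-7)*(-1/157) = 1106*(-1/157) = -1106/157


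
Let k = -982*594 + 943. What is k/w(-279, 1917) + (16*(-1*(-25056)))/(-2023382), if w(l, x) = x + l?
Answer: -84214537577/236735694 ≈ -355.73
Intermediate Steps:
w(l, x) = l + x
k = -582365 (k = -583308 + 943 = -582365)
k/w(-279, 1917) + (16*(-1*(-25056)))/(-2023382) = -582365/(-279 + 1917) + (16*(-1*(-25056)))/(-2023382) = -582365/1638 + (16*25056)*(-1/2023382) = -582365*1/1638 + 400896*(-1/2023382) = -83195/234 - 200448/1011691 = -84214537577/236735694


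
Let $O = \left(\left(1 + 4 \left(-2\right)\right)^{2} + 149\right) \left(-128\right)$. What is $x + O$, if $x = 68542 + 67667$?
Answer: $110865$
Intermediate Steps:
$x = 136209$
$O = -25344$ ($O = \left(\left(1 - 8\right)^{2} + 149\right) \left(-128\right) = \left(\left(-7\right)^{2} + 149\right) \left(-128\right) = \left(49 + 149\right) \left(-128\right) = 198 \left(-128\right) = -25344$)
$x + O = 136209 - 25344 = 110865$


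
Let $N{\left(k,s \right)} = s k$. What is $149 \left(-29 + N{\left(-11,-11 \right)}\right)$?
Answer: $13708$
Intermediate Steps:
$N{\left(k,s \right)} = k s$
$149 \left(-29 + N{\left(-11,-11 \right)}\right) = 149 \left(-29 - -121\right) = 149 \left(-29 + 121\right) = 149 \cdot 92 = 13708$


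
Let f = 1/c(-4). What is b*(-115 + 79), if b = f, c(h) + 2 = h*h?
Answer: -18/7 ≈ -2.5714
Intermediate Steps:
c(h) = -2 + h**2 (c(h) = -2 + h*h = -2 + h**2)
f = 1/14 (f = 1/(-2 + (-4)**2) = 1/(-2 + 16) = 1/14 ≈ 0.071429)
b = 1/14 ≈ 0.071429
b*(-115 + 79) = (-115 + 79)/14 = (1/14)*(-36) = -18/7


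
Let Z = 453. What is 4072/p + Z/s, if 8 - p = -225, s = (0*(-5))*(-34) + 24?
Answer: 67759/1864 ≈ 36.351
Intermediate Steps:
s = 24 (s = 0*(-34) + 24 = 0 + 24 = 24)
p = 233 (p = 8 - 1*(-225) = 8 + 225 = 233)
4072/p + Z/s = 4072/233 + 453/24 = 4072*(1/233) + 453*(1/24) = 4072/233 + 151/8 = 67759/1864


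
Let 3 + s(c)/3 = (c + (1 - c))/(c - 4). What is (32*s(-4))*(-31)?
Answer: 9300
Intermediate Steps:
s(c) = -9 + 3/(-4 + c) (s(c) = -9 + 3*((c + (1 - c))/(c - 4)) = -9 + 3*(1/(-4 + c)) = -9 + 3/(-4 + c))
(32*s(-4))*(-31) = (32*(3*(13 - 3*(-4))/(-4 - 4)))*(-31) = (32*(3*(13 + 12)/(-8)))*(-31) = (32*(3*(-⅛)*25))*(-31) = (32*(-75/8))*(-31) = -300*(-31) = 9300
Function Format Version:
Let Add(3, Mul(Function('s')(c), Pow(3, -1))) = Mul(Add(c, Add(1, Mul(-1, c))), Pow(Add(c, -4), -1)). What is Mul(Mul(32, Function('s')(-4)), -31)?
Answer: 9300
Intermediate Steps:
Function('s')(c) = Add(-9, Mul(3, Pow(Add(-4, c), -1))) (Function('s')(c) = Add(-9, Mul(3, Mul(Add(c, Add(1, Mul(-1, c))), Pow(Add(c, -4), -1)))) = Add(-9, Mul(3, Mul(1, Pow(Add(-4, c), -1)))) = Add(-9, Mul(3, Pow(Add(-4, c), -1))))
Mul(Mul(32, Function('s')(-4)), -31) = Mul(Mul(32, Mul(3, Pow(Add(-4, -4), -1), Add(13, Mul(-3, -4)))), -31) = Mul(Mul(32, Mul(3, Pow(-8, -1), Add(13, 12))), -31) = Mul(Mul(32, Mul(3, Rational(-1, 8), 25)), -31) = Mul(Mul(32, Rational(-75, 8)), -31) = Mul(-300, -31) = 9300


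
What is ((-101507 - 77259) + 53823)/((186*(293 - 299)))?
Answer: 124943/1116 ≈ 111.96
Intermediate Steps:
((-101507 - 77259) + 53823)/((186*(293 - 299))) = (-178766 + 53823)/((186*(-6))) = -124943/(-1116) = -124943*(-1/1116) = 124943/1116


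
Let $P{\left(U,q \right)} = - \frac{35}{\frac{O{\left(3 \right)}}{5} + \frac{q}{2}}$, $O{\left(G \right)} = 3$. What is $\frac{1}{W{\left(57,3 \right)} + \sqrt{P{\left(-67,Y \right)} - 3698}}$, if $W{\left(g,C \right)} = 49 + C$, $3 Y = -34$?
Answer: $\frac{3952}{486027} - \frac{2 i \sqrt{5329937}}{486027} \approx 0.0081312 - 0.0095002 i$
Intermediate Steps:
$Y = - \frac{34}{3}$ ($Y = \frac{1}{3} \left(-34\right) = - \frac{34}{3} \approx -11.333$)
$P{\left(U,q \right)} = - \frac{35}{\frac{3}{5} + \frac{q}{2}}$
$\frac{1}{W{\left(57,3 \right)} + \sqrt{P{\left(-67,Y \right)} - 3698}} = \frac{1}{\left(49 + 3\right) + \sqrt{- \frac{350}{6 + 5 \left(- \frac{34}{3}\right)} - 3698}} = \frac{1}{52 + \sqrt{- \frac{350}{6 - \frac{170}{3}} - 3698}} = \frac{1}{52 + \sqrt{- \frac{350}{- \frac{152}{3}} - 3698}} = \frac{1}{52 + \sqrt{\left(-350\right) \left(- \frac{3}{152}\right) - 3698}} = \frac{1}{52 + \sqrt{\frac{525}{76} - 3698}} = \frac{1}{52 + \sqrt{- \frac{280523}{76}}} = \frac{1}{52 + \frac{i \sqrt{5329937}}{38}}$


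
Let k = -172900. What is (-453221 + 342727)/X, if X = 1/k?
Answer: 19104412600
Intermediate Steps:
X = -1/172900 (X = 1/(-172900) = -1/172900 ≈ -5.7837e-6)
(-453221 + 342727)/X = (-453221 + 342727)/(-1/172900) = -110494*(-172900) = 19104412600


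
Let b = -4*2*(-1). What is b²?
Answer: 64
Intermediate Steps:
b = 8 (b = -8*(-1) = 8)
b² = 8² = 64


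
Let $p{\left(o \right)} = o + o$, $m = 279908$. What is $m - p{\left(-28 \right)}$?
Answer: $279964$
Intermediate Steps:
$p{\left(o \right)} = 2 o$
$m - p{\left(-28 \right)} = 279908 - 2 \left(-28\right) = 279908 - -56 = 279908 + 56 = 279964$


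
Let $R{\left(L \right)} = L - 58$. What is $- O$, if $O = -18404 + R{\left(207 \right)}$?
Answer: $18255$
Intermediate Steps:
$R{\left(L \right)} = -58 + L$ ($R{\left(L \right)} = L - 58 = -58 + L$)
$O = -18255$ ($O = -18404 + \left(-58 + 207\right) = -18404 + 149 = -18255$)
$- O = \left(-1\right) \left(-18255\right) = 18255$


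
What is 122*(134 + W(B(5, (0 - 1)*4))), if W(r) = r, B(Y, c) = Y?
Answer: 16958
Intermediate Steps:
122*(134 + W(B(5, (0 - 1)*4))) = 122*(134 + 5) = 122*139 = 16958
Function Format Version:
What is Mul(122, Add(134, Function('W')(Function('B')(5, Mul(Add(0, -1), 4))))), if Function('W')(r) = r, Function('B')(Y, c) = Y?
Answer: 16958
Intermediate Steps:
Mul(122, Add(134, Function('W')(Function('B')(5, Mul(Add(0, -1), 4))))) = Mul(122, Add(134, 5)) = Mul(122, 139) = 16958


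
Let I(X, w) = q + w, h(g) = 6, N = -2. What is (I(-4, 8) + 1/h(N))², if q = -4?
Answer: 625/36 ≈ 17.361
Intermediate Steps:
I(X, w) = -4 + w
(I(-4, 8) + 1/h(N))² = ((-4 + 8) + 1/6)² = (4 + ⅙)² = (25/6)² = 625/36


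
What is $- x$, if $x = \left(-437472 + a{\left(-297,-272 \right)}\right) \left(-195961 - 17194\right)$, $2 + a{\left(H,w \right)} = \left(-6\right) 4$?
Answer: $-93254886190$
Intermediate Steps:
$a{\left(H,w \right)} = -26$ ($a{\left(H,w \right)} = -2 - 24 = -26$)
$x = 93254886190$ ($x = \left(-437472 - 26\right) \left(-195961 - 17194\right) = \left(-437498\right) \left(-213155\right) = 93254886190$)
$- x = \left(-1\right) 93254886190 = -93254886190$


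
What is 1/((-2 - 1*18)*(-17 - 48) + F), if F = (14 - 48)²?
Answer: 1/2456 ≈ 0.00040717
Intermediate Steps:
F = 1156 (F = (-34)² = 1156)
1/((-2 - 1*18)*(-17 - 48) + F) = 1/((-2 - 1*18)*(-17 - 48) + 1156) = 1/((-2 - 18)*(-65) + 1156) = 1/(-20*(-65) + 1156) = 1/(1300 + 1156) = 1/2456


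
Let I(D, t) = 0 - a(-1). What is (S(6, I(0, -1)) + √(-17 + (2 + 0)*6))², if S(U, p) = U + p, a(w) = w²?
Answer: (5 + I*√5)² ≈ 20.0 + 22.361*I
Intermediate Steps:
I(D, t) = -1 (I(D, t) = 0 - 1*(-1)² = 0 - 1*1 = 0 - 1 = -1)
(S(6, I(0, -1)) + √(-17 + (2 + 0)*6))² = ((6 - 1) + √(-17 + (2 + 0)*6))² = (5 + √(-17 + 2*6))² = (5 + √(-17 + 12))² = (5 + √(-5))² = (5 + I*√5)²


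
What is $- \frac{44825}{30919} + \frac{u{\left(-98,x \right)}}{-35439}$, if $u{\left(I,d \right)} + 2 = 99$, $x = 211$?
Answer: $- \frac{1591552318}{1095738441} \approx -1.4525$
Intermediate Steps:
$u{\left(I,d \right)} = 97$ ($u{\left(I,d \right)} = -2 + 99 = 97$)
$- \frac{44825}{30919} + \frac{u{\left(-98,x \right)}}{-35439} = - \frac{44825}{30919} + \frac{97}{-35439} = \left(-44825\right) \frac{1}{30919} + 97 \left(- \frac{1}{35439}\right) = - \frac{44825}{30919} - \frac{97}{35439} = - \frac{1591552318}{1095738441}$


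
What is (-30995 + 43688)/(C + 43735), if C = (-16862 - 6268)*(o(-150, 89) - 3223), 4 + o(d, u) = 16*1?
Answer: 12693/74314165 ≈ 0.00017080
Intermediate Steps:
o(d, u) = 12 (o(d, u) = -4 + 16*1 = -4 + 16 = 12)
C = 74270430 (C = (-16862 - 6268)*(12 - 3223) = -23130*(-3211) = 74270430)
(-30995 + 43688)/(C + 43735) = (-30995 + 43688)/(74270430 + 43735) = 12693/74314165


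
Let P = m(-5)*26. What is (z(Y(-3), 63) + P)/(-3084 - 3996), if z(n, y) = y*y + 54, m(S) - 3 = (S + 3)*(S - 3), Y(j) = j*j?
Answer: -4517/7080 ≈ -0.63799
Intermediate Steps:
Y(j) = j**2
m(S) = 3 + (-3 + S)*(3 + S) (m(S) = 3 + (S + 3)*(S - 3) = 3 + (3 + S)*(-3 + S) = 3 + (-3 + S)*(3 + S))
P = 494 (P = (-6 + (-5)**2)*26 = (-6 + 25)*26 = 19*26 = 494)
z(n, y) = 54 + y**2 (z(n, y) = y**2 + 54 = 54 + y**2)
(z(Y(-3), 63) + P)/(-3084 - 3996) = ((54 + 63**2) + 494)/(-3084 - 3996) = ((54 + 3969) + 494)/(-7080) = (4023 + 494)*(-1/7080) = 4517*(-1/7080) = -4517/7080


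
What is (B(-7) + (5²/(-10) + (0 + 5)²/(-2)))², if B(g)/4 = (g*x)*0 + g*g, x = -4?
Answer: 32761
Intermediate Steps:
B(g) = 4*g² (B(g) = 4*((g*(-4))*0 + g*g) = 4*(-4*g*0 + g²) = 4*(0 + g²) = 4*g²)
(B(-7) + (5²/(-10) + (0 + 5)²/(-2)))² = (4*(-7)² + (5²/(-10) + (0 + 5)²/(-2)))² = (4*49 + (25*(-⅒) + 5²*(-½)))² = (196 + (-5/2 + 25*(-½)))² = (196 + (-5/2 - 25/2))² = (196 - 15)² = 181² = 32761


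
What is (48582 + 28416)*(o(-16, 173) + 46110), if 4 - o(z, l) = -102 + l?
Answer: 3545218914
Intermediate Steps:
o(z, l) = 106 - l (o(z, l) = 4 - (-102 + l) = 4 + (102 - l) = 106 - l)
(48582 + 28416)*(o(-16, 173) + 46110) = (48582 + 28416)*((106 - 1*173) + 46110) = 76998*((106 - 173) + 46110) = 76998*(-67 + 46110) = 76998*46043 = 3545218914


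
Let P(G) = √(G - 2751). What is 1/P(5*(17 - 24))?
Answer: -I*√2786/2786 ≈ -0.018946*I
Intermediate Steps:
P(G) = √(-2751 + G)
1/P(5*(17 - 24)) = 1/(√(-2751 + 5*(17 - 24))) = 1/(√(-2751 + 5*(-7))) = 1/(√(-2751 - 35)) = 1/(√(-2786)) = 1/(I*√2786) = -I*√2786/2786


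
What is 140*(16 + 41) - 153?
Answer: 7827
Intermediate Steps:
140*(16 + 41) - 153 = 140*57 - 153 = 7980 - 153 = 7827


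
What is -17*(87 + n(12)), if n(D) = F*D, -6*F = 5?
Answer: -1309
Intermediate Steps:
F = -5/6 (F = -1/6*5 = -5/6 ≈ -0.83333)
n(D) = -5*D/6
-17*(87 + n(12)) = -17*(87 - 5/6*12) = -17*(87 - 10) = -17*77 = -1309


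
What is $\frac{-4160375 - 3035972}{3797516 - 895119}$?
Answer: $- \frac{7196347}{2902397} \approx -2.4795$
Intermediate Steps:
$\frac{-4160375 - 3035972}{3797516 - 895119} = - \frac{7196347}{2902397}$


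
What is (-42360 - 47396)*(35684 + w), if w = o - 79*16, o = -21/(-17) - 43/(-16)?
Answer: -210103245773/68 ≈ -3.0898e+9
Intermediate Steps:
o = 1067/272 (o = -21*(-1/17) - 43*(-1/16) = 21/17 + 43/16 = 1067/272 ≈ 3.9228)
w = -342741/272 (w = 1067/272 - 79*16 = 1067/272 - 1264 = -342741/272 ≈ -1260.1)
(-42360 - 47396)*(35684 + w) = (-42360 - 47396)*(35684 - 342741/272) = -89756*9363307/272 = -210103245773/68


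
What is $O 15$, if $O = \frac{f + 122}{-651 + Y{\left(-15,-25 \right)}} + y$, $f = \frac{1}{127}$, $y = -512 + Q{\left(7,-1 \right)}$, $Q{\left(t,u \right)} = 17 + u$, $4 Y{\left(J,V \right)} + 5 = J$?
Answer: $- \frac{620073705}{83312} \approx -7442.8$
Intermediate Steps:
$Y{\left(J,V \right)} = - \frac{5}{4} + \frac{J}{4}$
$y = -496$ ($y = -512 + \left(17 - 1\right) = -512 + 16 = -496$)
$f = \frac{1}{127} \approx 0.007874$
$O = - \frac{41338247}{83312}$ ($O = \frac{\frac{1}{127} + 122}{-651 + \left(- \frac{5}{4} + \frac{1}{4} \left(-15\right)\right)} - 496 = \frac{15495}{127 \left(-651 - 5\right)} - 496 = \frac{15495}{127 \left(-656\right)} - 496 = \frac{15495}{127} \left(- \frac{1}{656}\right) - 496 = - \frac{15495}{83312} - 496 = - \frac{41338247}{83312} \approx -496.19$)
$O 15 = \left(- \frac{41338247}{83312}\right) 15 = - \frac{620073705}{83312}$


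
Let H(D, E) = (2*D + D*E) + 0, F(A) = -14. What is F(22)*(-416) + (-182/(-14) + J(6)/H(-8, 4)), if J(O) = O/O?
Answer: 280175/48 ≈ 5837.0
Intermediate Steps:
H(D, E) = 2*D + D*E
J(O) = 1
F(22)*(-416) + (-182/(-14) + J(6)/H(-8, 4)) = -14*(-416) + (-182/(-14) + 1/(-8*(2 + 4))) = 5824 + (-182*(-1/14) + 1/(-8*6)) = 5824 + (13 + 1/(-48)) = 5824 + (13 + 1*(-1/48)) = 5824 + (13 - 1/48) = 5824 + 623/48 = 280175/48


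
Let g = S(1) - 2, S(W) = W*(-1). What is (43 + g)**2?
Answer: 1600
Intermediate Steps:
S(W) = -W
g = -3 (g = -1*1 - 2 = -1 - 2 = -3)
(43 + g)**2 = (43 - 3)**2 = 40**2 = 1600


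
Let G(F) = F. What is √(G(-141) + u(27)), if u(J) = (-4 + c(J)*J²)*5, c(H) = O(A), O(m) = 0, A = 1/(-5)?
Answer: I*√161 ≈ 12.689*I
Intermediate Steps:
A = -⅕ ≈ -0.20000
c(H) = 0
u(J) = -20 (u(J) = (-4 + 0*J²)*5 = (-4 + 0)*5 = -4*5 = -20)
√(G(-141) + u(27)) = √(-141 - 20) = √(-161) = I*√161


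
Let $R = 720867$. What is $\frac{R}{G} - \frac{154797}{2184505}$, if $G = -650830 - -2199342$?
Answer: $\frac{190718936253}{483247458080} \approx 0.39466$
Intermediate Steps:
$G = 1548512$ ($G = -650830 + 2199342 = 1548512$)
$\frac{R}{G} - \frac{154797}{2184505} = \frac{720867}{1548512} - \frac{154797}{2184505} = 720867 \cdot \frac{1}{1548512} - \frac{154797}{2184505} = \frac{102981}{221216} - \frac{154797}{2184505} = \frac{190718936253}{483247458080}$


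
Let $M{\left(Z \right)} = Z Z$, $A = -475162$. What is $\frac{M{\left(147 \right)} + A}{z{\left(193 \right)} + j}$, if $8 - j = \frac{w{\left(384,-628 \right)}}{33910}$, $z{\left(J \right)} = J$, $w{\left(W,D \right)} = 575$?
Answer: $- \frac{3075996446}{1363067} \approx -2256.7$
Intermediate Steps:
$M{\left(Z \right)} = Z^{2}$
$j = \frac{54141}{6782}$ ($j = 8 - \frac{575}{33910} = 8 - 575 \cdot \frac{1}{33910} = 8 - \frac{115}{6782} = \frac{54141}{6782} \approx 7.983$)
$\frac{M{\left(147 \right)} + A}{z{\left(193 \right)} + j} = \frac{147^{2} - 475162}{193 + \frac{54141}{6782}} = \frac{21609 - 475162}{\frac{1363067}{6782}} = \left(-453553\right) \frac{6782}{1363067} = - \frac{3075996446}{1363067}$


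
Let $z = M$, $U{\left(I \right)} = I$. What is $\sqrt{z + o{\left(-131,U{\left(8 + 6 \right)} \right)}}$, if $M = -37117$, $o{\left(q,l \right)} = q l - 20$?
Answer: $i \sqrt{38971} \approx 197.41 i$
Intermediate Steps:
$o{\left(q,l \right)} = -20 + l q$ ($o{\left(q,l \right)} = l q - 20 = -20 + l q$)
$z = -37117$
$\sqrt{z + o{\left(-131,U{\left(8 + 6 \right)} \right)}} = \sqrt{-37117 + \left(-20 + \left(8 + 6\right) \left(-131\right)\right)} = \sqrt{-37117 + \left(-20 + 14 \left(-131\right)\right)} = \sqrt{-37117 - 1854} = \sqrt{-38971} = i \sqrt{38971}$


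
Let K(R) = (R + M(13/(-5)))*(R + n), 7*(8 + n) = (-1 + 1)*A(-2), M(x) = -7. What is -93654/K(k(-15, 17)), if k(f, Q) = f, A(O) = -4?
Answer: -4257/23 ≈ -185.09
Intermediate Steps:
n = -8 (n = -8 + ((-1 + 1)*(-4))/7 = -8 + (0*(-4))/7 = -8 + (1/7)*0 = -8 + 0 = -8)
K(R) = (-8 + R)*(-7 + R) (K(R) = (R - 7)*(R - 8) = (-7 + R)*(-8 + R) = (-8 + R)*(-7 + R))
-93654/K(k(-15, 17)) = -93654/(56 + (-15)**2 - 15*(-15)) = -93654/(56 + 225 + 225) = -93654/506 = -93654*1/506 = -4257/23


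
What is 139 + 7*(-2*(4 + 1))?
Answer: 69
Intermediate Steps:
139 + 7*(-2*(4 + 1)) = 139 + 7*(-2*5) = 139 + 7*(-10) = 139 - 70 = 69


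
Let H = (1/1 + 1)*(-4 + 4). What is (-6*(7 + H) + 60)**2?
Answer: 324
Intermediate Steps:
H = 0 (H = (1*1 + 1)*0 = (1 + 1)*0 = 2*0 = 0)
(-6*(7 + H) + 60)**2 = (-6*(7 + 0) + 60)**2 = (-6*7 + 60)**2 = (-42 + 60)**2 = 18**2 = 324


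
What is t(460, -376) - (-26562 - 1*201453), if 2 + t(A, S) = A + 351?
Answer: 228824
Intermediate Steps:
t(A, S) = 349 + A (t(A, S) = -2 + (A + 351) = -2 + (351 + A) = 349 + A)
t(460, -376) - (-26562 - 1*201453) = (349 + 460) - (-26562 - 1*201453) = 809 - (-26562 - 201453) = 809 - 1*(-228015) = 809 + 228015 = 228824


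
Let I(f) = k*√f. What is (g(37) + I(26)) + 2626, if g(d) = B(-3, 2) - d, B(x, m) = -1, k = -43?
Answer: 2588 - 43*√26 ≈ 2368.7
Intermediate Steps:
I(f) = -43*√f
g(d) = -1 - d
(g(37) + I(26)) + 2626 = ((-1 - 1*37) - 43*√26) + 2626 = ((-1 - 37) - 43*√26) + 2626 = (-38 - 43*√26) + 2626 = 2588 - 43*√26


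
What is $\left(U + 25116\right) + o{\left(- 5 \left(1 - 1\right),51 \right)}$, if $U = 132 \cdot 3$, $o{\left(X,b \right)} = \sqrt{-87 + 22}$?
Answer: $25512 + i \sqrt{65} \approx 25512.0 + 8.0623 i$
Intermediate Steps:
$o{\left(X,b \right)} = i \sqrt{65}$ ($o{\left(X,b \right)} = \sqrt{-65} = i \sqrt{65}$)
$U = 396$
$\left(U + 25116\right) + o{\left(- 5 \left(1 - 1\right),51 \right)} = \left(396 + 25116\right) + i \sqrt{65} = 25512 + i \sqrt{65}$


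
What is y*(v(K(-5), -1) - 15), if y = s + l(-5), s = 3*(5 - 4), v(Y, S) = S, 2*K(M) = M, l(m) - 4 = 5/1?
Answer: -192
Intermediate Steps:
l(m) = 9 (l(m) = 4 + 5/1 = 4 + 5*1 = 4 + 5 = 9)
K(M) = M/2
s = 3 (s = 3*1 = 3)
y = 12 (y = 3 + 9 = 12)
y*(v(K(-5), -1) - 15) = 12*(-1 - 15) = 12*(-16) = -192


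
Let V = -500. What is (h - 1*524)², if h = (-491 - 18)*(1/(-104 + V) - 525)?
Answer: 25949315714695569/364816 ≈ 7.1130e+10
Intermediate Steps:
h = 161404409/604 (h = (-491 - 18)*(1/(-104 - 500) - 525) = -509*(1/(-604) - 525) = -509*(-1/604 - 525) = -509*(-317101/604) = 161404409/604 ≈ 2.6723e+5)
(h - 1*524)² = (161404409/604 - 1*524)² = (161404409/604 - 524)² = (161087913/604)² = 25949315714695569/364816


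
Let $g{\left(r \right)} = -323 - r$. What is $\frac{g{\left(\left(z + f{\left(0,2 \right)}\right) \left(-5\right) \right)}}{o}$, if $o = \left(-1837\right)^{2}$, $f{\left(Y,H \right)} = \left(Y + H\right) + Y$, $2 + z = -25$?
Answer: $- \frac{448}{3374569} \approx -0.00013276$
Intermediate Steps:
$z = -27$ ($z = -2 - 25 = -27$)
$f{\left(Y,H \right)} = H + 2 Y$ ($f{\left(Y,H \right)} = \left(H + Y\right) + Y = H + 2 Y$)
$o = 3374569$
$\frac{g{\left(\left(z + f{\left(0,2 \right)}\right) \left(-5\right) \right)}}{o} = \frac{-323 - \left(-27 + \left(2 + 2 \cdot 0\right)\right) \left(-5\right)}{3374569} = \left(-323 - \left(-27 + \left(2 + 0\right)\right) \left(-5\right)\right) \frac{1}{3374569} = \left(-323 - \left(-27 + 2\right) \left(-5\right)\right) \frac{1}{3374569} = \left(-323 - \left(-25\right) \left(-5\right)\right) \frac{1}{3374569} = \left(-323 - 125\right) \frac{1}{3374569} = \left(-448\right) \frac{1}{3374569} = - \frac{448}{3374569}$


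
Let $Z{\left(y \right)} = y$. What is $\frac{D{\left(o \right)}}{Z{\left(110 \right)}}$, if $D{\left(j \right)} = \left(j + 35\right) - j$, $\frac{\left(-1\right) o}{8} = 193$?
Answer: $\frac{7}{22} \approx 0.31818$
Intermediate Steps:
$o = -1544$ ($o = \left(-8\right) 193 = -1544$)
$D{\left(j \right)} = 35$ ($D{\left(j \right)} = \left(35 + j\right) - j = 35$)
$\frac{D{\left(o \right)}}{Z{\left(110 \right)}} = \frac{35}{110} = 35 \cdot \frac{1}{110} = \frac{7}{22}$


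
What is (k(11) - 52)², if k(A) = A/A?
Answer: 2601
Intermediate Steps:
k(A) = 1
(k(11) - 52)² = (1 - 52)² = (-51)² = 2601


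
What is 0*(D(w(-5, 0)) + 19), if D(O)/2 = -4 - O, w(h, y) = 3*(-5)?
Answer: 0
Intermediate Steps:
w(h, y) = -15
D(O) = -8 - 2*O (D(O) = 2*(-4 - O) = -8 - 2*O)
0*(D(w(-5, 0)) + 19) = 0*((-8 - 2*(-15)) + 19) = 0*((-8 + 30) + 19) = 0*(22 + 19) = 0*41 = 0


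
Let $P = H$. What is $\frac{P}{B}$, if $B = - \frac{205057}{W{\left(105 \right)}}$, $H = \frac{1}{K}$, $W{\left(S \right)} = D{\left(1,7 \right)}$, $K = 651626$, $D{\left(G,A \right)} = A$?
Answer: $- \frac{7}{133620472682} \approx -5.2387 \cdot 10^{-11}$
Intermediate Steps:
$W{\left(S \right)} = 7$
$H = \frac{1}{651626} \approx 1.5346 \cdot 10^{-6}$
$B = - \frac{205057}{7} \approx -29294.0$
$P = \frac{1}{651626} \approx 1.5346 \cdot 10^{-6}$
$\frac{P}{B} = \frac{1}{651626 \left(- \frac{205057}{7}\right)} = \frac{1}{651626} \left(- \frac{7}{205057}\right) = - \frac{7}{133620472682}$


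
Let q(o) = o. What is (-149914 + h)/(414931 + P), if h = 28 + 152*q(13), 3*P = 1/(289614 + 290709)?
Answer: -25750672479/72238200814 ≈ -0.35647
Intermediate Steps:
P = 1/1740969 (P = 1/(3*(289614 + 290709)) = (⅓)/580323 = (⅓)*(1/580323) = 1/1740969 ≈ 5.7439e-7)
h = 2004 (h = 28 + 152*13 = 28 + 1976 = 2004)
(-149914 + h)/(414931 + P) = (-149914 + 2004)/(414931 + 1/1740969) = -147910/722382008140/1740969 = -147910*1740969/722382008140 = -25750672479/72238200814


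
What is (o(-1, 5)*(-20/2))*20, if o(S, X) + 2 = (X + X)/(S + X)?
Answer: -100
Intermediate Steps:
o(S, X) = -2 + 2*X/(S + X) (o(S, X) = -2 + (X + X)/(S + X) = -2 + (2*X)/(S + X) = -2 + 2*X/(S + X))
(o(-1, 5)*(-20/2))*20 = ((-2*(-1)/(-1 + 5))*(-20/2))*20 = ((-2*(-1)/4)*(-20*½))*20 = (-2*(-1)*¼*(-10))*20 = ((½)*(-10))*20 = -5*20 = -100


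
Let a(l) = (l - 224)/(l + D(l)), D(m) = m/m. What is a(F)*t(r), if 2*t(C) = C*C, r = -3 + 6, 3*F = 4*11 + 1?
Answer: -1881/32 ≈ -58.781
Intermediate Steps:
D(m) = 1
F = 15 (F = (4*11 + 1)/3 = (44 + 1)/3 = (⅓)*45 = 15)
r = 3
t(C) = C²/2 (t(C) = (C*C)/2 = C²/2)
a(l) = (-224 + l)/(1 + l) (a(l) = (l - 224)/(l + 1) = (-224 + l)/(1 + l))
a(F)*t(r) = ((-224 + 15)/(1 + 15))*((½)*3²) = (-209/16)*((½)*9) = ((1/16)*(-209))*(9/2) = -209/16*9/2 = -1881/32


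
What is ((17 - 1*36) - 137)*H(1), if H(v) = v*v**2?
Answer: -156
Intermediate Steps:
H(v) = v**3
((17 - 1*36) - 137)*H(1) = ((17 - 1*36) - 137)*1**3 = ((17 - 36) - 137)*1 = (-19 - 137)*1 = -156*1 = -156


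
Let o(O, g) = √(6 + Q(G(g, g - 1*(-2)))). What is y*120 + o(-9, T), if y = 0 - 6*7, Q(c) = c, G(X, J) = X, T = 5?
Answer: -5040 + √11 ≈ -5036.7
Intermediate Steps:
o(O, g) = √(6 + g)
y = -42 (y = 0 - 42 = -42)
y*120 + o(-9, T) = -42*120 + √(6 + 5) = -5040 + √11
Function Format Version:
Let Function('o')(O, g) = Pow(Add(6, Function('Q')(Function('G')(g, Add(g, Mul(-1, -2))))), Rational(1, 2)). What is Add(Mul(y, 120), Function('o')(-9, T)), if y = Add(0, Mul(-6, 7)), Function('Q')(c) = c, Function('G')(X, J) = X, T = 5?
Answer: Add(-5040, Pow(11, Rational(1, 2))) ≈ -5036.7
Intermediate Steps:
Function('o')(O, g) = Pow(Add(6, g), Rational(1, 2))
y = -42 (y = Add(0, -42) = -42)
Add(Mul(y, 120), Function('o')(-9, T)) = Add(Mul(-42, 120), Pow(Add(6, 5), Rational(1, 2))) = Add(-5040, Pow(11, Rational(1, 2)))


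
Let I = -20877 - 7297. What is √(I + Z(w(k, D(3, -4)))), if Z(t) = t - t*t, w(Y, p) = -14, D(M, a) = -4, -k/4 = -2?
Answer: 4*I*√1774 ≈ 168.48*I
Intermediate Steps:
k = 8 (k = -4*(-2) = 8)
Z(t) = t - t²
I = -28174
√(I + Z(w(k, D(3, -4)))) = √(-28174 - 14*(1 - 1*(-14))) = √(-28174 - 14*(1 + 14)) = √(-28174 - 14*15) = √(-28174 - 210) = √(-28384) = 4*I*√1774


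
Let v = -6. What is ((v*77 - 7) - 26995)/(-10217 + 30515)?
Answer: -13732/10149 ≈ -1.3530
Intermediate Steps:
((v*77 - 7) - 26995)/(-10217 + 30515) = ((-6*77 - 7) - 26995)/(-10217 + 30515) = ((-462 - 7) - 26995)/20298 = (-469 - 26995)*(1/20298) = -27464*1/20298 = -13732/10149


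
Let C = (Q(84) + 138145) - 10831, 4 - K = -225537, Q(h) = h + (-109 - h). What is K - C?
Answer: 98336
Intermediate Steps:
Q(h) = -109
K = 225541 (K = 4 - 1*(-225537) = 4 + 225537 = 225541)
C = 127205 (C = (-109 + 138145) - 10831 = 138036 - 10831 = 127205)
K - C = 225541 - 1*127205 = 225541 - 127205 = 98336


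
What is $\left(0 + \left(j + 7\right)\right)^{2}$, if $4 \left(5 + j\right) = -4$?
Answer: $1$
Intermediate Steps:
$j = -6$ ($j = -5 + \frac{1}{4} \left(-4\right) = -5 - 1 = -6$)
$\left(0 + \left(j + 7\right)\right)^{2} = \left(0 + \left(-6 + 7\right)\right)^{2} = \left(0 + 1\right)^{2} = 1^{2} = 1$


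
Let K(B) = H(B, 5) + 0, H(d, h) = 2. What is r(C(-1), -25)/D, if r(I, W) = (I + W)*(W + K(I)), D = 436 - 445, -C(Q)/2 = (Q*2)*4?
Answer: -23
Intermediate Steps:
C(Q) = -16*Q (C(Q) = -2*Q*2*4 = -2*2*Q*4 = -16*Q)
D = -9
K(B) = 2 (K(B) = 2 + 0 = 2)
r(I, W) = (2 + W)*(I + W) (r(I, W) = (I + W)*(W + 2) = (I + W)*(2 + W) = (2 + W)*(I + W))
r(C(-1), -25)/D = ((-25)² + 2*(-16*(-1)) + 2*(-25) - 16*(-1)*(-25))/(-9) = (625 + 2*16 - 50 + 16*(-25))*(-⅑) = (625 + 32 - 50 - 400)*(-⅑) = 207*(-⅑) = -23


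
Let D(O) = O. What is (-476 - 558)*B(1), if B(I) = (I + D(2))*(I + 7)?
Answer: -24816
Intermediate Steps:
B(I) = (2 + I)*(7 + I) (B(I) = (I + 2)*(I + 7) = (2 + I)*(7 + I))
(-476 - 558)*B(1) = (-476 - 558)*(14 + 1² + 9*1) = -1034*(14 + 1 + 9) = -1034*24 = -24816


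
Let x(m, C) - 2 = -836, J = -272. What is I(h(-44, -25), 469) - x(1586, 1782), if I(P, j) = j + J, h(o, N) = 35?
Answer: 1031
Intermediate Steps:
x(m, C) = -834 (x(m, C) = 2 - 836 = -834)
I(P, j) = -272 + j (I(P, j) = j - 272 = -272 + j)
I(h(-44, -25), 469) - x(1586, 1782) = (-272 + 469) - 1*(-834) = 197 + 834 = 1031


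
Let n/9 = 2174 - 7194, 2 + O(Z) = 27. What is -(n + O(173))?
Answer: 45155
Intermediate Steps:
O(Z) = 25 (O(Z) = -2 + 27 = 25)
n = -45180 (n = 9*(2174 - 7194) = 9*(-5020) = -45180)
-(n + O(173)) = -(-45180 + 25) = -1*(-45155) = 45155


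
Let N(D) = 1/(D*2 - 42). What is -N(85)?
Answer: -1/128 ≈ -0.0078125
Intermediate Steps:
N(D) = 1/(-42 + 2*D) (N(D) = 1/(2*D - 42) = 1/(-42 + 2*D))
-N(85) = -1/(2*(-21 + 85)) = -1/(2*64) = -1*1/128 = -1/128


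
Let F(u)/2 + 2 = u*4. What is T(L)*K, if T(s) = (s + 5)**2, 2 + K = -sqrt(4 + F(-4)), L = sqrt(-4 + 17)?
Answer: (5 + sqrt(13))**2*(-2 - 4*I*sqrt(2)) ≈ -148.11 - 418.92*I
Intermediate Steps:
F(u) = -4 + 8*u (F(u) = -4 + 2*(u*4) = -4 + 2*(4*u) = -4 + 8*u)
L = sqrt(13) ≈ 3.6056
K = -2 - 4*I*sqrt(2) (K = -2 - sqrt(4 + (-4 + 8*(-4))) = -2 - sqrt(4 + (-4 - 32)) = -2 - sqrt(4 - 36) = -2 - sqrt(-32) = -2 - 4*I*sqrt(2) ≈ -2.0 - 5.6569*I)
T(s) = (5 + s)**2
T(L)*K = (5 + sqrt(13))**2*(-2 - 4*I*sqrt(2))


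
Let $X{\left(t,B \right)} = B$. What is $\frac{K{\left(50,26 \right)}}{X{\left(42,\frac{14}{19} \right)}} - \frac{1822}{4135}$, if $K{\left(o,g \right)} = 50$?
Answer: $\frac{1951371}{28945} \approx 67.417$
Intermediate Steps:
$\frac{K{\left(50,26 \right)}}{X{\left(42,\frac{14}{19} \right)}} - \frac{1822}{4135} = \frac{50}{14 \cdot \frac{1}{19}} - \frac{1822}{4135} = \frac{50}{\frac{14}{19}} - \frac{1822}{4135} = 50 \cdot \frac{19}{14} - \frac{1822}{4135} = \frac{475}{7} - \frac{1822}{4135} = \frac{1951371}{28945}$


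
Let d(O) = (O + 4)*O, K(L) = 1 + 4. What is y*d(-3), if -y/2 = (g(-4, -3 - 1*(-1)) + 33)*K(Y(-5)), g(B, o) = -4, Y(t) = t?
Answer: 870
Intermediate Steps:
K(L) = 5
d(O) = O*(4 + O) (d(O) = (4 + O)*O = O*(4 + O))
y = -290 (y = -2*(-4 + 33)*5 = -58*5 = -2*145 = -290)
y*d(-3) = -(-870)*(4 - 3) = -(-870) = -290*(-3) = 870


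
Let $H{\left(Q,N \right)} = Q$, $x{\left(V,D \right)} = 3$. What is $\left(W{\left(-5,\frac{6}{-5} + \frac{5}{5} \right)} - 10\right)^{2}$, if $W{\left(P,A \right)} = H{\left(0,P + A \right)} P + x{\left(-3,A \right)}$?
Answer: $49$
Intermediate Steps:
$W{\left(P,A \right)} = 3$ ($W{\left(P,A \right)} = 0 P + 3 = 0 + 3 = 3$)
$\left(W{\left(-5,\frac{6}{-5} + \frac{5}{5} \right)} - 10\right)^{2} = \left(3 - 10\right)^{2} = \left(-7\right)^{2} = 49$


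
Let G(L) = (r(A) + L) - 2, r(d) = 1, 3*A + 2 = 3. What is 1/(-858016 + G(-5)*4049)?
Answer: -1/882310 ≈ -1.1334e-6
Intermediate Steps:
A = ⅓ (A = -⅔ + (⅓)*3 = -⅔ + 1 = ⅓ ≈ 0.33333)
G(L) = -1 + L (G(L) = (1 + L) - 2 = -1 + L)
1/(-858016 + G(-5)*4049) = 1/(-858016 + (-1 - 5)*4049) = 1/(-858016 - 6*4049) = 1/(-858016 - 24294) = 1/(-882310) = -1/882310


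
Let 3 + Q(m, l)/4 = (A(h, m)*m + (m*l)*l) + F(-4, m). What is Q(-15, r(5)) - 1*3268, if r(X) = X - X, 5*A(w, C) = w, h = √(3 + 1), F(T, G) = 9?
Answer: -3268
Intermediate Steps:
h = 2 (h = √4 = 2)
A(w, C) = w/5
r(X) = 0
Q(m, l) = 24 + 8*m/5 + 4*m*l² (Q(m, l) = -12 + 4*((((⅕)*2)*m + (m*l)*l) + 9) = -12 + 4*((2*m/5 + (l*m)*l) + 9) = -12 + 4*((2*m/5 + m*l²) + 9) = -12 + 4*(9 + 2*m/5 + m*l²) = -12 + (36 + 8*m/5 + 4*m*l²) = 24 + 8*m/5 + 4*m*l²)
Q(-15, r(5)) - 1*3268 = (24 + (8/5)*(-15) + 4*(-15)*0²) - 1*3268 = (24 - 24 + 4*(-15)*0) - 3268 = (24 - 24 + 0) - 3268 = 0 - 3268 = -3268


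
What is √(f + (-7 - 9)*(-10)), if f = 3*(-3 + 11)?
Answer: 2*√46 ≈ 13.565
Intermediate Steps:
f = 24 (f = 3*8 = 24)
√(f + (-7 - 9)*(-10)) = √(24 + (-7 - 9)*(-10)) = √(24 - 16*(-10)) = √(24 + 160) = √184 = 2*√46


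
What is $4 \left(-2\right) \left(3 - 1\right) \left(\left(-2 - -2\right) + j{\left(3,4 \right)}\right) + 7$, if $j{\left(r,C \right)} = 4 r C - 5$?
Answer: $-681$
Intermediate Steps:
$j{\left(r,C \right)} = -5 + 4 C r$ ($j{\left(r,C \right)} = 4 C r - 5 = -5 + 4 C r$)
$4 \left(-2\right) \left(3 - 1\right) \left(\left(-2 - -2\right) + j{\left(3,4 \right)}\right) + 7 = 4 \left(-2\right) \left(3 - 1\right) \left(\left(-2 - -2\right) - \left(5 - 48\right)\right) + 7 = - 8 \cdot 2 \left(\left(-2 + 2\right) + \left(-5 + 48\right)\right) + 7 = - 8 \cdot 2 \left(0 + 43\right) + 7 = - 8 \cdot 2 \cdot 43 + 7 = \left(-8\right) 86 + 7 = -688 + 7 = -681$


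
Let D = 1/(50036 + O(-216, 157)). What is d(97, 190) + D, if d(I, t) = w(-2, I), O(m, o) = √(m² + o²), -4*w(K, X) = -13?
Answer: 32546090027/10014119964 - √71305/2503529991 ≈ 3.2500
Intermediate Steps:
w(K, X) = 13/4 (w(K, X) = -¼*(-13) = 13/4)
d(I, t) = 13/4
D = 1/(50036 + √71305) (D = 1/(50036 + √((-216)² + 157²)) = 1/(50036 + √(46656 + 24649)) = 1/(50036 + √71305) ≈ 1.9880e-5)
d(97, 190) + D = 13/4 + (50036/2503529991 - √71305/2503529991) = 32546090027/10014119964 - √71305/2503529991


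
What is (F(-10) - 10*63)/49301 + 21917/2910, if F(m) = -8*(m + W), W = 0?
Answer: 1078929517/143465910 ≈ 7.5205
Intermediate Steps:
F(m) = -8*m (F(m) = -8*(m + 0) = -8*m)
(F(-10) - 10*63)/49301 + 21917/2910 = (-8*(-10) - 10*63)/49301 + 21917/2910 = (80 - 630)*(1/49301) + 21917*(1/2910) = -550*1/49301 + 21917/2910 = -550/49301 + 21917/2910 = 1078929517/143465910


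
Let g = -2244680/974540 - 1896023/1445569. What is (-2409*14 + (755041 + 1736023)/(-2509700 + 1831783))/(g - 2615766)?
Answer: 1610635162275886271378/124906349379093165021825 ≈ 0.012895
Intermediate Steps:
g = -254629503867/70438240663 (g = -2244680*1/974540 - 1896023*1/1445569 = -112234/48727 - 1896023/1445569 = -254629503867/70438240663 ≈ -3.6149)
(-2409*14 + (755041 + 1736023)/(-2509700 + 1831783))/(g - 2615766) = (-2409*14 + (755041 + 1736023)/(-2509700 + 1831783))/(-254629503867/70438240663 - 2615766) = (-33726 + 2491064/(-677917))/(-184250209655596725/70438240663) = (-33726 + 2491064*(-1/677917))*(-70438240663/184250209655596725) = (-33726 - 2491064/677917)*(-70438240663/184250209655596725) = -22865919806/677917*(-70438240663/184250209655596725) = 1610635162275886271378/124906349379093165021825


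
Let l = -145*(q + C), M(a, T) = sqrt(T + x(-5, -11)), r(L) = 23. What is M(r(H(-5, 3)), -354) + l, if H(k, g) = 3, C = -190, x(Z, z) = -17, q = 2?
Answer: 27260 + I*sqrt(371) ≈ 27260.0 + 19.261*I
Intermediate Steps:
M(a, T) = sqrt(-17 + T) (M(a, T) = sqrt(T - 17) = sqrt(-17 + T))
l = 27260 (l = -145*(2 - 190) = -145*(-188) = 27260)
M(r(H(-5, 3)), -354) + l = sqrt(-17 - 354) + 27260 = sqrt(-371) + 27260 = I*sqrt(371) + 27260 = 27260 + I*sqrt(371)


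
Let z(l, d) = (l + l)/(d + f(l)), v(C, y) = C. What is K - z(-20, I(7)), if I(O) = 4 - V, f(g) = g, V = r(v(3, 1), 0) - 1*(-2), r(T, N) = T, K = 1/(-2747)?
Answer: -109901/57687 ≈ -1.9051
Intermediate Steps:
K = -1/2747 ≈ -0.00036403
V = 5 (V = 3 - 1*(-2) = 3 + 2 = 5)
I(O) = -1 (I(O) = 4 - 1*5 = 4 - 5 = -1)
z(l, d) = 2*l/(d + l) (z(l, d) = (l + l)/(d + l) = (2*l)/(d + l) = 2*l/(d + l))
K - z(-20, I(7)) = -1/2747 - 2*(-20)/(-1 - 20) = -1/2747 - 2*(-20)/(-21) = -1/2747 - 2*(-20)*(-1)/21 = -1/2747 - 1*40/21 = -1/2747 - 40/21 = -109901/57687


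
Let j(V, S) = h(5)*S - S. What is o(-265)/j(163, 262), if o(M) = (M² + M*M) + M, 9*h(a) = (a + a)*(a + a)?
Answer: 1261665/23842 ≈ 52.918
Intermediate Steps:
h(a) = 4*a²/9 (h(a) = ((a + a)*(a + a))/9 = ((2*a)*(2*a))/9 = (4*a²)/9 = 4*a²/9)
o(M) = M + 2*M² (o(M) = (M² + M²) + M = 2*M² + M = M + 2*M²)
j(V, S) = 91*S/9 (j(V, S) = ((4/9)*5²)*S - S = ((4/9)*25)*S - S = 100*S/9 - S = 91*S/9)
o(-265)/j(163, 262) = (-265*(1 + 2*(-265)))/(((91/9)*262)) = (-265*(1 - 530))/(23842/9) = -265*(-529)*(9/23842) = 140185*(9/23842) = 1261665/23842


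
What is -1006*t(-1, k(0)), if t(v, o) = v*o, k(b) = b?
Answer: 0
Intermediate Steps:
t(v, o) = o*v
-1006*t(-1, k(0)) = -0*(-1) = -1006*0 = 0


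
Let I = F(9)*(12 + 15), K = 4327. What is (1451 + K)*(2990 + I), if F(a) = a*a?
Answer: 29912706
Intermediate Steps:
F(a) = a**2
I = 2187 (I = 9**2*(12 + 15) = 81*27 = 2187)
(1451 + K)*(2990 + I) = (1451 + 4327)*(2990 + 2187) = 5778*5177 = 29912706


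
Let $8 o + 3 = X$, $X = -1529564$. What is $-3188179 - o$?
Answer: $- \frac{23975865}{8} \approx -2.997 \cdot 10^{6}$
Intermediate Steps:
$o = - \frac{1529567}{8}$ ($o = - \frac{3}{8} + \frac{1}{8} \left(-1529564\right) = - \frac{3}{8} - \frac{382391}{2} = - \frac{1529567}{8} \approx -1.912 \cdot 10^{5}$)
$-3188179 - o = -3188179 - - \frac{1529567}{8} = -3188179 + \frac{1529567}{8} = - \frac{23975865}{8}$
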